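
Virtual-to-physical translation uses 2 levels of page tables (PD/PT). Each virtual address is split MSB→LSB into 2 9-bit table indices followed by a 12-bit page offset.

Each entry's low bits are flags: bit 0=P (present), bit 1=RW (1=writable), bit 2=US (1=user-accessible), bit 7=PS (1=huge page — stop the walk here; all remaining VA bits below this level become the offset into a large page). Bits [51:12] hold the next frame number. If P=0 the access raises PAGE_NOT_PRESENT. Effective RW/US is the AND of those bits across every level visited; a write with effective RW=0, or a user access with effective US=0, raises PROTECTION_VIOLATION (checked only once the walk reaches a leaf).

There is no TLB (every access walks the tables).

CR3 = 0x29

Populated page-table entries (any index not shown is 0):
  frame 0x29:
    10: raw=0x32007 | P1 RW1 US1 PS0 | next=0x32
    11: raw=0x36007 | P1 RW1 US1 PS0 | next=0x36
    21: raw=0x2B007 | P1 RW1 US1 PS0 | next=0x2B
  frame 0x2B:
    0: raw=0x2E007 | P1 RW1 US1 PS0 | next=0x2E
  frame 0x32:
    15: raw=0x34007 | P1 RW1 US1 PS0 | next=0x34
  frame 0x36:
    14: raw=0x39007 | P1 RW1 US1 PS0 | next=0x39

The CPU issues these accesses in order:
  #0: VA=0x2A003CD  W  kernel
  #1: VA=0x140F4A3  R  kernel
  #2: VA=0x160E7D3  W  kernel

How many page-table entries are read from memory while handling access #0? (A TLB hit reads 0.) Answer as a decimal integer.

Per-access translation:
#0 VA=0x2A003CD (w,kernel):
  L0 @0x29[21] → 0x2B007  P=1,RW=1,US=1,PS=0
  L1 @0x2B[0] → 0x2E007  P=1,RW=1,US=1,PS=0
  → PA=0x2E3CD  (2 entries read)
#1 VA=0x140F4A3 (r,kernel):
  L0 @0x29[10] → 0x32007  P=1,RW=1,US=1,PS=0
  L1 @0x32[15] → 0x34007  P=1,RW=1,US=1,PS=0
  → PA=0x344A3  (2 entries read)
#2 VA=0x160E7D3 (w,kernel):
  L0 @0x29[11] → 0x36007  P=1,RW=1,US=1,PS=0
  L1 @0x36[14] → 0x39007  P=1,RW=1,US=1,PS=0
  → PA=0x397D3  (2 entries read)

Entries read for #0: 2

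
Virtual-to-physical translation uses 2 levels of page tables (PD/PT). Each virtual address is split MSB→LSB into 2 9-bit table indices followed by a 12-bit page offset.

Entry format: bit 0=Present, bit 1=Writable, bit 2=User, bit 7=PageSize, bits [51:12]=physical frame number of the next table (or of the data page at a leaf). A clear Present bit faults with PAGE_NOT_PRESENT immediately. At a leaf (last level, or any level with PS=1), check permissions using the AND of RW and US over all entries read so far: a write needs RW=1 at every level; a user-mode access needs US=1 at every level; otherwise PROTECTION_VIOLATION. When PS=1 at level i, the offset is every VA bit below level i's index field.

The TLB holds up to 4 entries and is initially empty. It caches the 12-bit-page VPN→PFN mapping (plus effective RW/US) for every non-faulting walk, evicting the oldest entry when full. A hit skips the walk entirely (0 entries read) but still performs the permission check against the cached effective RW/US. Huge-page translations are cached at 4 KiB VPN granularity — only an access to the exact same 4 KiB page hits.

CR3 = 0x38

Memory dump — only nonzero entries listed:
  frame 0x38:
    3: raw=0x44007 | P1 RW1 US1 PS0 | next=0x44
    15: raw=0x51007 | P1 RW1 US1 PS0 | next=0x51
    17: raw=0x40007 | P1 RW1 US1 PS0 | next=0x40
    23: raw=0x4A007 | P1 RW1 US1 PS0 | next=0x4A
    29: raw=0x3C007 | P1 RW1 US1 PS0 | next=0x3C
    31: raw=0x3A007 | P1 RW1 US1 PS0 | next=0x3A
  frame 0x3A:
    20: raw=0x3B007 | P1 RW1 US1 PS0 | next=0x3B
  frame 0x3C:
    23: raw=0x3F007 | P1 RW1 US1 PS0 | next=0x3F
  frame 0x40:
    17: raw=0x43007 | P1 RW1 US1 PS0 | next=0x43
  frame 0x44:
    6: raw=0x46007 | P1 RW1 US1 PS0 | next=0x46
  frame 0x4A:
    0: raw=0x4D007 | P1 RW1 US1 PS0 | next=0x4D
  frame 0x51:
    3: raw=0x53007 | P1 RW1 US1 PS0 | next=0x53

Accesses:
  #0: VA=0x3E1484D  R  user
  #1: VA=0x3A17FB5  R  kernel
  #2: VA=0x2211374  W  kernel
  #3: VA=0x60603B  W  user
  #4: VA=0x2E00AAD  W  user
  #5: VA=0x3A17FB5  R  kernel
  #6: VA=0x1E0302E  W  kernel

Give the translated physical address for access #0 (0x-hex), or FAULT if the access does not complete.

Trace:
#0 VA=0x3E1484D (r,user):
  L0 @0x38[31] → 0x3A007  P=1,RW=1,US=1,PS=0
  L1 @0x3A[20] → 0x3B007  P=1,RW=1,US=1,PS=0
  ✓ 0x3B84D  — 2 lookups
#1 VA=0x3A17FB5 (r,kernel):
  L0 @0x38[29] → 0x3C007  P=1,RW=1,US=1,PS=0
  L1 @0x3C[23] → 0x3F007  P=1,RW=1,US=1,PS=0
  ✓ 0x3FFB5  — 2 lookups
#2 VA=0x2211374 (w,kernel):
  L0 @0x38[17] → 0x40007  P=1,RW=1,US=1,PS=0
  L1 @0x40[17] → 0x43007  P=1,RW=1,US=1,PS=0
  ✓ 0x43374  — 2 lookups
#3 VA=0x60603B (w,user):
  L0 @0x38[3] → 0x44007  P=1,RW=1,US=1,PS=0
  L1 @0x44[6] → 0x46007  P=1,RW=1,US=1,PS=0
  ✓ 0x4603B  — 2 lookups
#4 VA=0x2E00AAD (w,user):
  L0 @0x38[23] → 0x4A007  P=1,RW=1,US=1,PS=0
  L1 @0x4A[0] → 0x4D007  P=1,RW=1,US=1,PS=0
  ✓ 0x4DAAD  — 2 lookups
#5 VA=0x3A17FB5 (r,kernel):
  TLB hit vpn=0x3A17 → PA=0x3FFB5
#6 VA=0x1E0302E (w,kernel):
  L0 @0x38[15] → 0x51007  P=1,RW=1,US=1,PS=0
  L1 @0x51[3] → 0x53007  P=1,RW=1,US=1,PS=0
  ✓ 0x5302E  — 2 lookups

Access #0 PA: 0x3B84D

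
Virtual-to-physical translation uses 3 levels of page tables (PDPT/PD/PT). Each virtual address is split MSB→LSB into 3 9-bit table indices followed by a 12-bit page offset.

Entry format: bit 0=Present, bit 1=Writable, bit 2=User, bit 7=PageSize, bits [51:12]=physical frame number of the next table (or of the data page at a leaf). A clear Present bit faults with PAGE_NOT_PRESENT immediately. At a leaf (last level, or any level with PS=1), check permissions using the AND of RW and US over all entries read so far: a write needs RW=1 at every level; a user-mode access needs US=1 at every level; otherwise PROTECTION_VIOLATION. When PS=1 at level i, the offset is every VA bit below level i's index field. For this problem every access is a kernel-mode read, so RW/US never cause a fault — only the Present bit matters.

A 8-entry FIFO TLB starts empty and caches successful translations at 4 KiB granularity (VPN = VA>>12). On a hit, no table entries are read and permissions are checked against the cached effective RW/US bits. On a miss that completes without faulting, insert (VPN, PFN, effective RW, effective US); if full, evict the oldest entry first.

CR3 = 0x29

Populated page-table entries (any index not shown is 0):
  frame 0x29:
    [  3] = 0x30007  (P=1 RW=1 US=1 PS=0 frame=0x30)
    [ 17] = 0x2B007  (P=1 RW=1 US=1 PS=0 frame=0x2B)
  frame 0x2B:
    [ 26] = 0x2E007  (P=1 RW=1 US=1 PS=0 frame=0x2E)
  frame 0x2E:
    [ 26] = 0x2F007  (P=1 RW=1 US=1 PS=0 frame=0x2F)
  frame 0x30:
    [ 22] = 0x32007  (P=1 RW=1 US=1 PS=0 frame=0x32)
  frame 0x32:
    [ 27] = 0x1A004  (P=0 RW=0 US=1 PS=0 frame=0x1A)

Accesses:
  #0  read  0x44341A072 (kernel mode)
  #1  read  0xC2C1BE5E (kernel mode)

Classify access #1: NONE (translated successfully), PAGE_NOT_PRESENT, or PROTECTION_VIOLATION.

Per-access translation:
#0 VA=0x44341A072 (r,kernel):
  L0: frame=0x29 idx=17 entry=0x2B007 [P=1 RW=1 US=1 PS=0]
  L1: frame=0x2B idx=26 entry=0x2E007 [P=1 RW=1 US=1 PS=0]
  L2: frame=0x2E idx=26 entry=0x2F007 [P=1 RW=1 US=1 PS=0]
  ✓ 0x2F072  — 3 lookups
#1 VA=0xC2C1BE5E (r,kernel):
  L0: frame=0x29 idx=3 entry=0x30007 [P=1 RW=1 US=1 PS=0]
  L1: frame=0x30 idx=22 entry=0x32007 [P=1 RW=1 US=1 PS=0]
  L2: frame=0x32 idx=27 entry=0x1A004 [P=0 RW=0 US=1 PS=0]
  ⇒ fault: PAGE_NOT_PRESENT  — 3 lookups

Access #1 fault: PAGE_NOT_PRESENT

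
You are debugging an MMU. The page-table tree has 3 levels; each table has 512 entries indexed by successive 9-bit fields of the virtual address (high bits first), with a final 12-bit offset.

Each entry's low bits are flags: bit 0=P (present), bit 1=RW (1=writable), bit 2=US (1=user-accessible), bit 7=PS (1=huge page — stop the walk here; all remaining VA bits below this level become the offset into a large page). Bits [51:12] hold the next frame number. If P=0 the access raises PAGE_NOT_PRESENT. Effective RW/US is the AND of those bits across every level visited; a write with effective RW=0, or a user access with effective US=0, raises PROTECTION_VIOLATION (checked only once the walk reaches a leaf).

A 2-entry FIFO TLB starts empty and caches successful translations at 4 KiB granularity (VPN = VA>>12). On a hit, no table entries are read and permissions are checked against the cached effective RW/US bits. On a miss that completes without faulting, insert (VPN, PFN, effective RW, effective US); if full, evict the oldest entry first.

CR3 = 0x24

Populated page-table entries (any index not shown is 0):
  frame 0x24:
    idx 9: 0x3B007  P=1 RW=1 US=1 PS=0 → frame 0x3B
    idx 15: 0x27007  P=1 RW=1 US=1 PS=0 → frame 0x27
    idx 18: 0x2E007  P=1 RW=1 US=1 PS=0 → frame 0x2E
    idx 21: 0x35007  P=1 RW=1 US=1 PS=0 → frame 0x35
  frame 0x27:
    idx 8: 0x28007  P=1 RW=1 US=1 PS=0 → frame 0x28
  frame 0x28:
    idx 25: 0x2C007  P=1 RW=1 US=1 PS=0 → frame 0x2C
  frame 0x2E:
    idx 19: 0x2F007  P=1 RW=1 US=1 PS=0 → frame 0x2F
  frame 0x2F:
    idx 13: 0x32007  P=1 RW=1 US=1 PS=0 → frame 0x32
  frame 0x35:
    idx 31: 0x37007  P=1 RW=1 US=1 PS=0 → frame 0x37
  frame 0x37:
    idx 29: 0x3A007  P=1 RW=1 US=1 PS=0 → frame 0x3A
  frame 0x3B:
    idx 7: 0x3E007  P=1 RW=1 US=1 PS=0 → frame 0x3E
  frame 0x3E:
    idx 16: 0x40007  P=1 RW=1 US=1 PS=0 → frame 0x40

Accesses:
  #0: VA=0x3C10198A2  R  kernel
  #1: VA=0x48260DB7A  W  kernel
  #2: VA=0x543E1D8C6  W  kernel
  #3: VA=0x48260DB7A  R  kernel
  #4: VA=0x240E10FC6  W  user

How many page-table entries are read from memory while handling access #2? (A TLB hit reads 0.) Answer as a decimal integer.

Walk each access:
#0 VA=0x3C10198A2 (r,kernel):
  lvl0: tbl 0x24, slot 15 ⇒ 0x27007 (P1/RW1/US1/PS0)
  lvl1: tbl 0x27, slot 8 ⇒ 0x28007 (P1/RW1/US1/PS0)
  lvl2: tbl 0x28, slot 25 ⇒ 0x2C007 (P1/RW1/US1/PS0)
  → PA=0x2C8A2  (3 entries read)
#1 VA=0x48260DB7A (w,kernel):
  lvl0: tbl 0x24, slot 18 ⇒ 0x2E007 (P1/RW1/US1/PS0)
  lvl1: tbl 0x2E, slot 19 ⇒ 0x2F007 (P1/RW1/US1/PS0)
  lvl2: tbl 0x2F, slot 13 ⇒ 0x32007 (P1/RW1/US1/PS0)
  → PA=0x32B7A  (3 entries read)
#2 VA=0x543E1D8C6 (w,kernel):
  lvl0: tbl 0x24, slot 21 ⇒ 0x35007 (P1/RW1/US1/PS0)
  lvl1: tbl 0x35, slot 31 ⇒ 0x37007 (P1/RW1/US1/PS0)
  lvl2: tbl 0x37, slot 29 ⇒ 0x3A007 (P1/RW1/US1/PS0)
  → PA=0x3A8C6  (3 entries read)
#3 VA=0x48260DB7A (r,kernel):
  TLB hit vpn=0x48260D → PA=0x32B7A
#4 VA=0x240E10FC6 (w,user):
  lvl0: tbl 0x24, slot 9 ⇒ 0x3B007 (P1/RW1/US1/PS0)
  lvl1: tbl 0x3B, slot 7 ⇒ 0x3E007 (P1/RW1/US1/PS0)
  lvl2: tbl 0x3E, slot 16 ⇒ 0x40007 (P1/RW1/US1/PS0)
  → PA=0x40FC6  (3 entries read)

Entries read for #2: 3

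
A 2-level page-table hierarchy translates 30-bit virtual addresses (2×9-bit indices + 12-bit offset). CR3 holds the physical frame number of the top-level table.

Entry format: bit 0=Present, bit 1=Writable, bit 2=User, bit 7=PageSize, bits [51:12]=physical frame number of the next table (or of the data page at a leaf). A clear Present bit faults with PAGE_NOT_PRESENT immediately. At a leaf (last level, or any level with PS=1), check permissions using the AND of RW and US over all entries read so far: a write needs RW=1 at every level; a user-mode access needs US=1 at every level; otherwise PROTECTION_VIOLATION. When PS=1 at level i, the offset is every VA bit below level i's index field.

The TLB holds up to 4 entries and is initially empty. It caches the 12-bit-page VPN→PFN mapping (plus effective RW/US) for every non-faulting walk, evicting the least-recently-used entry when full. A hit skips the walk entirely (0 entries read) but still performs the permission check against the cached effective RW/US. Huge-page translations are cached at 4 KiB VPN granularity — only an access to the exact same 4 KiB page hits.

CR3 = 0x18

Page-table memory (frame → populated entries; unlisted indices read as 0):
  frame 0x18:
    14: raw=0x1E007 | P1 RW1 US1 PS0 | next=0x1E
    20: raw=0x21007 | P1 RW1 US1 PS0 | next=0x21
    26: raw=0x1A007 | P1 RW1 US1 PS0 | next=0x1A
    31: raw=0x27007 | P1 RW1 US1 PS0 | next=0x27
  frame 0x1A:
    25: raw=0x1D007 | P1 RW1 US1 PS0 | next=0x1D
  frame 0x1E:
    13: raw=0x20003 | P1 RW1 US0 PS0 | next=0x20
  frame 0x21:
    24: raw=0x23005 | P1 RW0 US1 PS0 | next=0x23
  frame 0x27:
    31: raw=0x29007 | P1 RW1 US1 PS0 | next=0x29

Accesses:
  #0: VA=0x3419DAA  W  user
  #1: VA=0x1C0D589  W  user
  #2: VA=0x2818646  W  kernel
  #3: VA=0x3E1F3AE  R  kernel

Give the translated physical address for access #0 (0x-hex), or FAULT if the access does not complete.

Per-access translation:
#0 VA=0x3419DAA (w,user):
  lvl0: tbl 0x18, slot 26 ⇒ 0x1A007 (P1/RW1/US1/PS0)
  lvl1: tbl 0x1A, slot 25 ⇒ 0x1D007 (P1/RW1/US1/PS0)
  ✓ 0x1DDAA  — 2 lookups
#1 VA=0x1C0D589 (w,user):
  lvl0: tbl 0x18, slot 14 ⇒ 0x1E007 (P1/RW1/US1/PS0)
  lvl1: tbl 0x1E, slot 13 ⇒ 0x20003 (P1/RW1/US0/PS0)
  → PROTECTION_VIOLATION  (2 entries read)
#2 VA=0x2818646 (w,kernel):
  lvl0: tbl 0x18, slot 20 ⇒ 0x21007 (P1/RW1/US1/PS0)
  lvl1: tbl 0x21, slot 24 ⇒ 0x23005 (P1/RW0/US1/PS0)
  → PROTECTION_VIOLATION  (2 entries read)
#3 VA=0x3E1F3AE (r,kernel):
  lvl0: tbl 0x18, slot 31 ⇒ 0x27007 (P1/RW1/US1/PS0)
  lvl1: tbl 0x27, slot 31 ⇒ 0x29007 (P1/RW1/US1/PS0)
  ✓ 0x293AE  — 2 lookups

Access #0 PA: 0x1DDAA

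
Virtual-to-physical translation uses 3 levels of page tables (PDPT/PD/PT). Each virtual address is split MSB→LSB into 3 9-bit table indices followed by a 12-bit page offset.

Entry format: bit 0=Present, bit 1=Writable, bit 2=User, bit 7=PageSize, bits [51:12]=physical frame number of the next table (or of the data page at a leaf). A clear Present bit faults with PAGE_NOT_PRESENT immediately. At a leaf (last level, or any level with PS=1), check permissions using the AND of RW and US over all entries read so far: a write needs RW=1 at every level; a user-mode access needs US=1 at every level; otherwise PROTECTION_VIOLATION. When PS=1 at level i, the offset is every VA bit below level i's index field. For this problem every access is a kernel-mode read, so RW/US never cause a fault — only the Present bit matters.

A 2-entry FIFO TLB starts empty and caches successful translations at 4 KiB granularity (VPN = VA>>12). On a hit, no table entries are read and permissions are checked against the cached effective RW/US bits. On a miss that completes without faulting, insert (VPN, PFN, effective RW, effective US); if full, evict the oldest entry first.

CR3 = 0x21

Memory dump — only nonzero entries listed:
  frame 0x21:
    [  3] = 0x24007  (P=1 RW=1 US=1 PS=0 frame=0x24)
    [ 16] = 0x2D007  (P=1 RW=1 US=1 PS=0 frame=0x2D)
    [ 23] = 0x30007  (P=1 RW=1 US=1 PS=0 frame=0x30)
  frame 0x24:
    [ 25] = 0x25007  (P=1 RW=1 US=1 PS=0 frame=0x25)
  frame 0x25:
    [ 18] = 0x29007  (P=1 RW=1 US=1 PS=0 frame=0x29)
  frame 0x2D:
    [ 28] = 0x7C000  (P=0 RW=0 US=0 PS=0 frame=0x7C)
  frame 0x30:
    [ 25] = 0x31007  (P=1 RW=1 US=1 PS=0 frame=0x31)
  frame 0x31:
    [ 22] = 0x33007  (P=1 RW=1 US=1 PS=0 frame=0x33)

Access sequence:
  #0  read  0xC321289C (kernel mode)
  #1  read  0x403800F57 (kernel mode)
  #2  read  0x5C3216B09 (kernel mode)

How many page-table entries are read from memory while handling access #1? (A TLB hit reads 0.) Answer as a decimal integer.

Trace:
#0 VA=0xC321289C (r,kernel):
  L0 @0x21[3] → 0x24007  P=1,RW=1,US=1,PS=0
  L1 @0x24[25] → 0x25007  P=1,RW=1,US=1,PS=0
  L2 @0x25[18] → 0x29007  P=1,RW=1,US=1,PS=0
  ⇒ phys 0x2989C  [3 reads]
#1 VA=0x403800F57 (r,kernel):
  L0 @0x21[16] → 0x2D007  P=1,RW=1,US=1,PS=0
  L1 @0x2D[28] → 0x7C000  P=0,RW=0,US=0,PS=0
  ⇒ fault: PAGE_NOT_PRESENT  — 2 lookups
#2 VA=0x5C3216B09 (r,kernel):
  L0 @0x21[23] → 0x30007  P=1,RW=1,US=1,PS=0
  L1 @0x30[25] → 0x31007  P=1,RW=1,US=1,PS=0
  L2 @0x31[22] → 0x33007  P=1,RW=1,US=1,PS=0
  ⇒ phys 0x33B09  [3 reads]

Entries read for #1: 2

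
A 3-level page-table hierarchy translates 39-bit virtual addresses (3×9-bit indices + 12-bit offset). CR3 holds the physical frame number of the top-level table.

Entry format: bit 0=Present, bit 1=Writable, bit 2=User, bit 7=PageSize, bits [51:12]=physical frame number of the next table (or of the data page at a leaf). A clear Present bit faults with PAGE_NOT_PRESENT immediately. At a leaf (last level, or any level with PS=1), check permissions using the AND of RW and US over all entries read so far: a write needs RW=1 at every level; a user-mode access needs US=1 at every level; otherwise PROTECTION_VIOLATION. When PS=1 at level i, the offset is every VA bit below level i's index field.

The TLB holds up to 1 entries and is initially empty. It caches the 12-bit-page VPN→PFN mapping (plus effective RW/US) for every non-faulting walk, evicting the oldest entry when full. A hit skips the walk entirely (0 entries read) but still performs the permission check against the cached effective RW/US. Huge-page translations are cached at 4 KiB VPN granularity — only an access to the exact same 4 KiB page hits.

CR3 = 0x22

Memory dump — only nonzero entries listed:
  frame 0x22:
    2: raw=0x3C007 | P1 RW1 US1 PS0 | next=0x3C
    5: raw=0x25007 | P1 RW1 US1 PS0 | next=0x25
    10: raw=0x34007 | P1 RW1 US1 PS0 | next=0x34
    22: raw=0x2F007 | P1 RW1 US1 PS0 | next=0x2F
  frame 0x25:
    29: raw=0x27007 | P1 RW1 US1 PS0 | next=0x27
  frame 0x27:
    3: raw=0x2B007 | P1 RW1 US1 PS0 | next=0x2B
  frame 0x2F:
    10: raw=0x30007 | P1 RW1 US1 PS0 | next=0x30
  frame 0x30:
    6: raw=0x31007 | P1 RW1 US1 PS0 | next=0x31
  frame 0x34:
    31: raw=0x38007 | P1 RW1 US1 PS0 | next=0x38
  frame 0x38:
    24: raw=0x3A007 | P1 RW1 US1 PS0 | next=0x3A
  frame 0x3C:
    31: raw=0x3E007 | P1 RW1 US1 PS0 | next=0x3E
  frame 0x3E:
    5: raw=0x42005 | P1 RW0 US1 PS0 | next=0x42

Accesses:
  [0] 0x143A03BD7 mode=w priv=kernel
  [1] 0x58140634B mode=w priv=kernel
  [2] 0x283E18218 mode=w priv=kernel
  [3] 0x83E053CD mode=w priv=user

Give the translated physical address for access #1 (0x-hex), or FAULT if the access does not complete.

Per-access translation:
#0 VA=0x143A03BD7 (w,kernel):
  L0: frame=0x22 idx=5 entry=0x25007 [P=1 RW=1 US=1 PS=0]
  L1: frame=0x25 idx=29 entry=0x27007 [P=1 RW=1 US=1 PS=0]
  L2: frame=0x27 idx=3 entry=0x2B007 [P=1 RW=1 US=1 PS=0]
  ⇒ phys 0x2BBD7  [3 reads]
#1 VA=0x58140634B (w,kernel):
  L0: frame=0x22 idx=22 entry=0x2F007 [P=1 RW=1 US=1 PS=0]
  L1: frame=0x2F idx=10 entry=0x30007 [P=1 RW=1 US=1 PS=0]
  L2: frame=0x30 idx=6 entry=0x31007 [P=1 RW=1 US=1 PS=0]
  ⇒ phys 0x3134B  [3 reads]
#2 VA=0x283E18218 (w,kernel):
  L0: frame=0x22 idx=10 entry=0x34007 [P=1 RW=1 US=1 PS=0]
  L1: frame=0x34 idx=31 entry=0x38007 [P=1 RW=1 US=1 PS=0]
  L2: frame=0x38 idx=24 entry=0x3A007 [P=1 RW=1 US=1 PS=0]
  ⇒ phys 0x3A218  [3 reads]
#3 VA=0x83E053CD (w,user):
  L0: frame=0x22 idx=2 entry=0x3C007 [P=1 RW=1 US=1 PS=0]
  L1: frame=0x3C idx=31 entry=0x3E007 [P=1 RW=1 US=1 PS=0]
  L2: frame=0x3E idx=5 entry=0x42005 [P=1 RW=0 US=1 PS=0]
  ✗ PROTECTION_VIOLATION  [3 reads]

Access #1 PA: 0x3134B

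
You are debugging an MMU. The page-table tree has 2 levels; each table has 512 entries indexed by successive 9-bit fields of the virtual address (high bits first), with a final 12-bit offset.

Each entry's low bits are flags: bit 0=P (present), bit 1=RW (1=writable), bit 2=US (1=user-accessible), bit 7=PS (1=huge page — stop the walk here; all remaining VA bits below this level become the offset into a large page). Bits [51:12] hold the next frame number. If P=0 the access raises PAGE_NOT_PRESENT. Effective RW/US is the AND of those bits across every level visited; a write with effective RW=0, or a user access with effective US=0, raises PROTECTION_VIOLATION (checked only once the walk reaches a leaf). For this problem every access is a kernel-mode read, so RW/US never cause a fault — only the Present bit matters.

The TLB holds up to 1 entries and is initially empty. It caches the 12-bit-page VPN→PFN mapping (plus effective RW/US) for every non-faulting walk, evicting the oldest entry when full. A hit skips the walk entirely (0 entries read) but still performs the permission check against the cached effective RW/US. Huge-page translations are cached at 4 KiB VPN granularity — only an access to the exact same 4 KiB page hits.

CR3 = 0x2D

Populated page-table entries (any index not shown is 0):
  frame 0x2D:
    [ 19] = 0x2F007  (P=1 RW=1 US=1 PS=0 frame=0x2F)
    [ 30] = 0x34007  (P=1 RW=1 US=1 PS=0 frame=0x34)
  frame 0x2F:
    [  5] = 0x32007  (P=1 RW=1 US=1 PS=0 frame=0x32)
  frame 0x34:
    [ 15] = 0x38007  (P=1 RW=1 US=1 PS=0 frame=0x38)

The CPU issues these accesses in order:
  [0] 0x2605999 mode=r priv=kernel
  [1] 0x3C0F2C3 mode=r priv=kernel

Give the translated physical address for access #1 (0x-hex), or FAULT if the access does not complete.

Walk each access:
#0 VA=0x2605999 (r,kernel):
  [0] read 0x2D idx=19: raw=0x2F007 flags P=1 W=1 U=1 S=0
  [1] read 0x2F idx=5: raw=0x32007 flags P=1 W=1 U=1 S=0
  ✓ 0x32999  — 2 lookups
#1 VA=0x3C0F2C3 (r,kernel):
  [0] read 0x2D idx=30: raw=0x34007 flags P=1 W=1 U=1 S=0
  [1] read 0x34 idx=15: raw=0x38007 flags P=1 W=1 U=1 S=0
  ✓ 0x382C3  — 2 lookups

Access #1 PA: 0x382C3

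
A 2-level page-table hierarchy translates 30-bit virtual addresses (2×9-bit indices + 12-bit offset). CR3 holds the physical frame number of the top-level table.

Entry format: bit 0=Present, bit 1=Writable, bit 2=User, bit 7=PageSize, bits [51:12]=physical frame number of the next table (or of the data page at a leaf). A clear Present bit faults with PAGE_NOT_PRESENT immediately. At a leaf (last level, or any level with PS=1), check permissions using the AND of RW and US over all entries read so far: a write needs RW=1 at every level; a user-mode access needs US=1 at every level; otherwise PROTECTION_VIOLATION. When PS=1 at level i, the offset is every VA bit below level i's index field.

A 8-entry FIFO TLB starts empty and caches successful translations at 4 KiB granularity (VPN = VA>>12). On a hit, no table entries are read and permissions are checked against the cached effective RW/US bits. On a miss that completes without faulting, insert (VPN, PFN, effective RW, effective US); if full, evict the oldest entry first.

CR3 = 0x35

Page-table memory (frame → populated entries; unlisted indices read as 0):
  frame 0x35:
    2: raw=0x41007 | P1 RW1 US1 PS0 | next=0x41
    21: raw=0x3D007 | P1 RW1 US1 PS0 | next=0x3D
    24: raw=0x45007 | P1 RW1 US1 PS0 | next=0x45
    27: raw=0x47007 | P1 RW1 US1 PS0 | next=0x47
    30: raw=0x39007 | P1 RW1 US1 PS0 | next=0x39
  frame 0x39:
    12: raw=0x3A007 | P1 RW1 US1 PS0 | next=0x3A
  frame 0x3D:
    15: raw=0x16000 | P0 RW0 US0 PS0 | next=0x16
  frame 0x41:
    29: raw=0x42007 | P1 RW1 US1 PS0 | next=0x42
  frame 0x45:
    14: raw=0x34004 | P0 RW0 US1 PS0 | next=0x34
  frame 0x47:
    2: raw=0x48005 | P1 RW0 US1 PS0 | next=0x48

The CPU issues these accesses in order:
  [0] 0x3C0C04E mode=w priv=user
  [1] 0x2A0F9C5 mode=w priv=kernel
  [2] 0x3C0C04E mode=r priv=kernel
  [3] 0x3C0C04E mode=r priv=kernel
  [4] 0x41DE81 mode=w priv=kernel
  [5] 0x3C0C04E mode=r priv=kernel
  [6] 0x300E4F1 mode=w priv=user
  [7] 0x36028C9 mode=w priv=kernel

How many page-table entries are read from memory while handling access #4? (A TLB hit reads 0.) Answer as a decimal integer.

Trace:
#0 VA=0x3C0C04E (w,user):
  L0: frame=0x35 idx=30 entry=0x39007 [P=1 RW=1 US=1 PS=0]
  L1: frame=0x39 idx=12 entry=0x3A007 [P=1 RW=1 US=1 PS=0]
  ⇒ phys 0x3A04E  [2 reads]
#1 VA=0x2A0F9C5 (w,kernel):
  L0: frame=0x35 idx=21 entry=0x3D007 [P=1 RW=1 US=1 PS=0]
  L1: frame=0x3D idx=15 entry=0x16000 [P=0 RW=0 US=0 PS=0]
  → PAGE_NOT_PRESENT  (2 entries read)
#2 VA=0x3C0C04E (r,kernel):
  TLB hit vpn=0x3C0C → PA=0x3A04E
#3 VA=0x3C0C04E (r,kernel):
  TLB hit vpn=0x3C0C → PA=0x3A04E
#4 VA=0x41DE81 (w,kernel):
  L0: frame=0x35 idx=2 entry=0x41007 [P=1 RW=1 US=1 PS=0]
  L1: frame=0x41 idx=29 entry=0x42007 [P=1 RW=1 US=1 PS=0]
  ⇒ phys 0x42E81  [2 reads]
#5 VA=0x3C0C04E (r,kernel):
  TLB hit vpn=0x3C0C → PA=0x3A04E
#6 VA=0x300E4F1 (w,user):
  L0: frame=0x35 idx=24 entry=0x45007 [P=1 RW=1 US=1 PS=0]
  L1: frame=0x45 idx=14 entry=0x34004 [P=0 RW=0 US=1 PS=0]
  → PAGE_NOT_PRESENT  (2 entries read)
#7 VA=0x36028C9 (w,kernel):
  L0: frame=0x35 idx=27 entry=0x47007 [P=1 RW=1 US=1 PS=0]
  L1: frame=0x47 idx=2 entry=0x48005 [P=1 RW=0 US=1 PS=0]
  → PROTECTION_VIOLATION  (2 entries read)

Entries read for #4: 2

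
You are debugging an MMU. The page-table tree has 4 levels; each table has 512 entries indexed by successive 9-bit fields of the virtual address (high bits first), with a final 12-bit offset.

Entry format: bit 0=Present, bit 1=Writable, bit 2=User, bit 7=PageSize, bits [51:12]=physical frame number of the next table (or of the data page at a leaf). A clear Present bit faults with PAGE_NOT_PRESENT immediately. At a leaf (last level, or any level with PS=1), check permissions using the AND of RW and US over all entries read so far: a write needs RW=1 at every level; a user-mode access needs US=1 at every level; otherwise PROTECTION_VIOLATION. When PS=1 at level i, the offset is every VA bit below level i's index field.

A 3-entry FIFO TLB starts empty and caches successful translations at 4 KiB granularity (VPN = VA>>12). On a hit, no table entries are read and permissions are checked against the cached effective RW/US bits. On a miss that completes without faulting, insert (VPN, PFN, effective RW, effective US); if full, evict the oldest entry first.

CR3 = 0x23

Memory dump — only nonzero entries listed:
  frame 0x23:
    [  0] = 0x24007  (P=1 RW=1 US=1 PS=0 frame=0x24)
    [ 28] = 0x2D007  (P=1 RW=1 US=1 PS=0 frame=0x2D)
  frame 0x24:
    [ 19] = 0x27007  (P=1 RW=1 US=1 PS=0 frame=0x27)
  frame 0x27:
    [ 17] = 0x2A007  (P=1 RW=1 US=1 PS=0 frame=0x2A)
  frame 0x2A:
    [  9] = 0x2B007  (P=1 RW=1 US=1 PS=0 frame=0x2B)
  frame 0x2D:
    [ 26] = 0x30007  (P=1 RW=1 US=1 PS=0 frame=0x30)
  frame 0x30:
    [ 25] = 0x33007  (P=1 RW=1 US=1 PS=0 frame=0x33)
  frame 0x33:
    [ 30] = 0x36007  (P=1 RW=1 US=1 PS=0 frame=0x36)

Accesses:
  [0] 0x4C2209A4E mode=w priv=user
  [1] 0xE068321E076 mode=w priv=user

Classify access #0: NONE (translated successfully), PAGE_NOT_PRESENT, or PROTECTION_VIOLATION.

Trace:
#0 VA=0x4C2209A4E (w,user):
  [0] read 0x23 idx=0: raw=0x24007 flags P=1 W=1 U=1 S=0
  [1] read 0x24 idx=19: raw=0x27007 flags P=1 W=1 U=1 S=0
  [2] read 0x27 idx=17: raw=0x2A007 flags P=1 W=1 U=1 S=0
  [3] read 0x2A idx=9: raw=0x2B007 flags P=1 W=1 U=1 S=0
  → PA=0x2BA4E  (4 entries read)
#1 VA=0xE068321E076 (w,user):
  [0] read 0x23 idx=28: raw=0x2D007 flags P=1 W=1 U=1 S=0
  [1] read 0x2D idx=26: raw=0x30007 flags P=1 W=1 U=1 S=0
  [2] read 0x30 idx=25: raw=0x33007 flags P=1 W=1 U=1 S=0
  [3] read 0x33 idx=30: raw=0x36007 flags P=1 W=1 U=1 S=0
  → PA=0x36076  (4 entries read)

Access #0 fault: NONE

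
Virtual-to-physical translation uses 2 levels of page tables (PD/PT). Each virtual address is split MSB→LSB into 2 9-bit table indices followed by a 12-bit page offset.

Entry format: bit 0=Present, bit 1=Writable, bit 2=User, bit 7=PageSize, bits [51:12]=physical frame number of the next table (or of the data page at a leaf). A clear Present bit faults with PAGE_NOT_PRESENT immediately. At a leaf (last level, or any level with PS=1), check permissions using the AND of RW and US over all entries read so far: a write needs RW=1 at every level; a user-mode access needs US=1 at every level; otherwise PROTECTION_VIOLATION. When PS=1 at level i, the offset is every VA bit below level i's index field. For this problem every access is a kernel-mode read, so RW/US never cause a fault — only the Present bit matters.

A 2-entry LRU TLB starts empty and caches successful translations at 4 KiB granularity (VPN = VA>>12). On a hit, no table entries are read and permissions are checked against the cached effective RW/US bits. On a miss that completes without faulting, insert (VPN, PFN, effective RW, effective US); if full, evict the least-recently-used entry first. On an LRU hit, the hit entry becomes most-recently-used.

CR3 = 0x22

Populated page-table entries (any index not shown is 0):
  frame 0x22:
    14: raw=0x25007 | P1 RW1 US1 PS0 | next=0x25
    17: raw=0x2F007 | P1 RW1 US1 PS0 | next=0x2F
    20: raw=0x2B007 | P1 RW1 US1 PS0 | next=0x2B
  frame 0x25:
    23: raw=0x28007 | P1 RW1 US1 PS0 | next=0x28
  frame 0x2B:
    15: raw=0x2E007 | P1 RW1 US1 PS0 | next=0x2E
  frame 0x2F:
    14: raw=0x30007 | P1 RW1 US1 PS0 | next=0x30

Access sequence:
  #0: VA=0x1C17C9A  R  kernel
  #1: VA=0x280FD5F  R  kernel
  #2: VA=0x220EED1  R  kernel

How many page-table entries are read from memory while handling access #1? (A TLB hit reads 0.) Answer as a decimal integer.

Trace:
#0 VA=0x1C17C9A (r,kernel):
  L0: frame=0x22 idx=14 entry=0x25007 [P=1 RW=1 US=1 PS=0]
  L1: frame=0x25 idx=23 entry=0x28007 [P=1 RW=1 US=1 PS=0]
  → PA=0x28C9A  (2 entries read)
#1 VA=0x280FD5F (r,kernel):
  L0: frame=0x22 idx=20 entry=0x2B007 [P=1 RW=1 US=1 PS=0]
  L1: frame=0x2B idx=15 entry=0x2E007 [P=1 RW=1 US=1 PS=0]
  → PA=0x2ED5F  (2 entries read)
#2 VA=0x220EED1 (r,kernel):
  L0: frame=0x22 idx=17 entry=0x2F007 [P=1 RW=1 US=1 PS=0]
  L1: frame=0x2F idx=14 entry=0x30007 [P=1 RW=1 US=1 PS=0]
  → PA=0x30ED1  (2 entries read)

Entries read for #1: 2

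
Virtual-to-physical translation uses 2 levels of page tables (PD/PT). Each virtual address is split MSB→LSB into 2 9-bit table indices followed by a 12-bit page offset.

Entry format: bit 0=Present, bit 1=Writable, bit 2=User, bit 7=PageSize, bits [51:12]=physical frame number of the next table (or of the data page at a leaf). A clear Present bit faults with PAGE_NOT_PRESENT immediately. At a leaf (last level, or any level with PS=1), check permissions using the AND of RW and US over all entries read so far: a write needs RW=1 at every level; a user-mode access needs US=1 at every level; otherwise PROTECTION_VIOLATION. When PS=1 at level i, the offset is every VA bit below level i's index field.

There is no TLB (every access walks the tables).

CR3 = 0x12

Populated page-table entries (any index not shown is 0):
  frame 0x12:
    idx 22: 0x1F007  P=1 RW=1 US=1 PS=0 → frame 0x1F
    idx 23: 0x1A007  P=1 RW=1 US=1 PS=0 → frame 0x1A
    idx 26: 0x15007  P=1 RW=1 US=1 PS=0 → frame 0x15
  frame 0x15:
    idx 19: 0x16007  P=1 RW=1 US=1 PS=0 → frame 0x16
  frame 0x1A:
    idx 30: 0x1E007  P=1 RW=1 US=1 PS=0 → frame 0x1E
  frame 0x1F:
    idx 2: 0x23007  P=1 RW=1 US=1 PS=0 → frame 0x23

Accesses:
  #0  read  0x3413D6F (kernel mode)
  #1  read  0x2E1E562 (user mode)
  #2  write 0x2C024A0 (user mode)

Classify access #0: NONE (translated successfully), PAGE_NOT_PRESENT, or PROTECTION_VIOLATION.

Walk each access:
#0 VA=0x3413D6F (r,kernel):
  lvl0: tbl 0x12, slot 26 ⇒ 0x15007 (P1/RW1/US1/PS0)
  lvl1: tbl 0x15, slot 19 ⇒ 0x16007 (P1/RW1/US1/PS0)
  ✓ 0x16D6F  — 2 lookups
#1 VA=0x2E1E562 (r,user):
  lvl0: tbl 0x12, slot 23 ⇒ 0x1A007 (P1/RW1/US1/PS0)
  lvl1: tbl 0x1A, slot 30 ⇒ 0x1E007 (P1/RW1/US1/PS0)
  ✓ 0x1E562  — 2 lookups
#2 VA=0x2C024A0 (w,user):
  lvl0: tbl 0x12, slot 22 ⇒ 0x1F007 (P1/RW1/US1/PS0)
  lvl1: tbl 0x1F, slot 2 ⇒ 0x23007 (P1/RW1/US1/PS0)
  ✓ 0x234A0  — 2 lookups

Access #0 fault: NONE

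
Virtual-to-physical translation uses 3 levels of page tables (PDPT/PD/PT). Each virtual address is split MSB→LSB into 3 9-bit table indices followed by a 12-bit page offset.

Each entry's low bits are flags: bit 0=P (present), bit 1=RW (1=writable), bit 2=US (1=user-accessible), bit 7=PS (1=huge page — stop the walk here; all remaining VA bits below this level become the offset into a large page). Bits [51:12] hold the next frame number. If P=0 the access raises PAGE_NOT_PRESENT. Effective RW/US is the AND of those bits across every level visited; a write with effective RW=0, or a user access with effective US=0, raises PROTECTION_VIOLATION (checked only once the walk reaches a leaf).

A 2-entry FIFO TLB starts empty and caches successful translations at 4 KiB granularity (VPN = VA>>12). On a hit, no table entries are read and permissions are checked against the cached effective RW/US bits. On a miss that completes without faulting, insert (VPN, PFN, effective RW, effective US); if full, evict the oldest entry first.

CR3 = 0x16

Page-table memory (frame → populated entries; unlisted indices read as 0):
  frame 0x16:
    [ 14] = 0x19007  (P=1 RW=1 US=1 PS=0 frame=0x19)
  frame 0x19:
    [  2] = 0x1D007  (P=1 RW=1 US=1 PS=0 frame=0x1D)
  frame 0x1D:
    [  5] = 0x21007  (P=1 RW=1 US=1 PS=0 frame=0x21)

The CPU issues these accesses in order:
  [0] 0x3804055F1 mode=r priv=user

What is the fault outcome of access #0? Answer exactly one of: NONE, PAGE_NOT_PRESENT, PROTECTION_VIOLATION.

Trace:
#0 VA=0x3804055F1 (r,user):
  lvl0: tbl 0x16, slot 14 ⇒ 0x19007 (P1/RW1/US1/PS0)
  lvl1: tbl 0x19, slot 2 ⇒ 0x1D007 (P1/RW1/US1/PS0)
  lvl2: tbl 0x1D, slot 5 ⇒ 0x21007 (P1/RW1/US1/PS0)
  ⇒ phys 0x215F1  [3 reads]

Access #0 fault: NONE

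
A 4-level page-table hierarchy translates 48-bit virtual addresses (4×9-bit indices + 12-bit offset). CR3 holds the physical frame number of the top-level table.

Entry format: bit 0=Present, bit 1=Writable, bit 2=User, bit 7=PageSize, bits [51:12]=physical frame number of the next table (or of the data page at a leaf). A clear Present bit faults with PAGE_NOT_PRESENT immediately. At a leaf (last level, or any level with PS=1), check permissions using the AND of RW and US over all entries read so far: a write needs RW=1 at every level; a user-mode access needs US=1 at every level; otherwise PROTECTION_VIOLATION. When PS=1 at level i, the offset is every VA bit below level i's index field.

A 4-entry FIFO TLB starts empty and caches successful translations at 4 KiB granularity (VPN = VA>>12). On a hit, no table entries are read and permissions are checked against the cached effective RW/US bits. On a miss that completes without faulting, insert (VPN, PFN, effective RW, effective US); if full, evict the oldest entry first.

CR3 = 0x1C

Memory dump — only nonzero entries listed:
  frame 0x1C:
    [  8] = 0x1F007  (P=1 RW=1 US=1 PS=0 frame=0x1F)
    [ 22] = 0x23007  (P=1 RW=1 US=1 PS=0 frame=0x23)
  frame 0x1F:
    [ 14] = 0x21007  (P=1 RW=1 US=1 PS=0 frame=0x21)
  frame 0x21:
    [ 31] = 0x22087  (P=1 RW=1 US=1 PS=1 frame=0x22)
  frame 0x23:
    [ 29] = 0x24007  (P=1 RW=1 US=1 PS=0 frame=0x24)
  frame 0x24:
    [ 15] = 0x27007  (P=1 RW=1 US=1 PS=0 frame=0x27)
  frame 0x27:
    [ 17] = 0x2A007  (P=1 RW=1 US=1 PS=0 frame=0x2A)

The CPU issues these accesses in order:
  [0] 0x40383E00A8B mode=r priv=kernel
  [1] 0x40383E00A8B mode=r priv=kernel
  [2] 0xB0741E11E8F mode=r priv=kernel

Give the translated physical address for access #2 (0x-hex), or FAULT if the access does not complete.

Trace:
#0 VA=0x40383E00A8B (r,kernel):
  L0: frame=0x1C idx=8 entry=0x1F007 [P=1 RW=1 US=1 PS=0]
  L1: frame=0x1F idx=14 entry=0x21007 [P=1 RW=1 US=1 PS=0]
  L2: frame=0x21 idx=31 entry=0x22087 [P=1 RW=1 US=1 PS=1]
  ✓ 0x22A8B (huge @L2)  — 3 lookups
#1 VA=0x40383E00A8B (r,kernel):
  TLB hit vpn=0x40383E00 → PA=0x22A8B
#2 VA=0xB0741E11E8F (r,kernel):
  L0: frame=0x1C idx=22 entry=0x23007 [P=1 RW=1 US=1 PS=0]
  L1: frame=0x23 idx=29 entry=0x24007 [P=1 RW=1 US=1 PS=0]
  L2: frame=0x24 idx=15 entry=0x27007 [P=1 RW=1 US=1 PS=0]
  L3: frame=0x27 idx=17 entry=0x2A007 [P=1 RW=1 US=1 PS=0]
  ✓ 0x2AE8F  — 4 lookups

Access #2 PA: 0x2AE8F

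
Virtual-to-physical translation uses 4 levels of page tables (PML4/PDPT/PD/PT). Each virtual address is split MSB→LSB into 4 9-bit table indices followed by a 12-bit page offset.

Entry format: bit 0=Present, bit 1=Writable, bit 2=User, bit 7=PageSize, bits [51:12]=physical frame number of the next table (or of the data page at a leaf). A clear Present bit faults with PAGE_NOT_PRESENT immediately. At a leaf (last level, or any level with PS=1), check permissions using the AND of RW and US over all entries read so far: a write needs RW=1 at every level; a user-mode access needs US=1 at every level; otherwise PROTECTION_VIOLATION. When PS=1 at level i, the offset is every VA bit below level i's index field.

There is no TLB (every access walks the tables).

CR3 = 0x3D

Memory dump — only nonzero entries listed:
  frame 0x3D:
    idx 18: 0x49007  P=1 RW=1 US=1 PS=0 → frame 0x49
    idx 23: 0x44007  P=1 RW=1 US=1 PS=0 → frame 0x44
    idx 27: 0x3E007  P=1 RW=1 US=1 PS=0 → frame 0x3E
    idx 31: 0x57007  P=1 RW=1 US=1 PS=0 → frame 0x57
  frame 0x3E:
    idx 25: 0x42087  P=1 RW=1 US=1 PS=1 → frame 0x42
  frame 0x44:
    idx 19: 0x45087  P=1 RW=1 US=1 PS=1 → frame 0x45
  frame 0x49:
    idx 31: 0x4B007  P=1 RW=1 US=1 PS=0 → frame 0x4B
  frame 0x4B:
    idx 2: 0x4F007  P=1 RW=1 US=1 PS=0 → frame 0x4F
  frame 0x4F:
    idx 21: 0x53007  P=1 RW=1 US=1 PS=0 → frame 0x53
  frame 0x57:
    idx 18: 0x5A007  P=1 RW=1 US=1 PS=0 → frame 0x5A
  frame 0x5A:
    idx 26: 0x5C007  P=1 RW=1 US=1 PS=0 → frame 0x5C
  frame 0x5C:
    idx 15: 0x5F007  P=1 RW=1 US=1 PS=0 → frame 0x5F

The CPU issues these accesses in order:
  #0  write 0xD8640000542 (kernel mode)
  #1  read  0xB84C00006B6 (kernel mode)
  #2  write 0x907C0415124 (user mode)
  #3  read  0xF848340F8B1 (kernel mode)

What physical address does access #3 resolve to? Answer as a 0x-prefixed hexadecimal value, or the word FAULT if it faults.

Trace:
#0 VA=0xD8640000542 (w,kernel):
  [0] read 0x3D idx=27: raw=0x3E007 flags P=1 W=1 U=1 S=0
  [1] read 0x3E idx=25: raw=0x42087 flags P=1 W=1 U=1 S=1
  ⇒ phys 0x42542 (huge @L1)  [2 reads]
#1 VA=0xB84C00006B6 (r,kernel):
  [0] read 0x3D idx=23: raw=0x44007 flags P=1 W=1 U=1 S=0
  [1] read 0x44 idx=19: raw=0x45087 flags P=1 W=1 U=1 S=1
  ⇒ phys 0x456B6 (huge @L1)  [2 reads]
#2 VA=0x907C0415124 (w,user):
  [0] read 0x3D idx=18: raw=0x49007 flags P=1 W=1 U=1 S=0
  [1] read 0x49 idx=31: raw=0x4B007 flags P=1 W=1 U=1 S=0
  [2] read 0x4B idx=2: raw=0x4F007 flags P=1 W=1 U=1 S=0
  [3] read 0x4F idx=21: raw=0x53007 flags P=1 W=1 U=1 S=0
  ⇒ phys 0x53124  [4 reads]
#3 VA=0xF848340F8B1 (r,kernel):
  [0] read 0x3D idx=31: raw=0x57007 flags P=1 W=1 U=1 S=0
  [1] read 0x57 idx=18: raw=0x5A007 flags P=1 W=1 U=1 S=0
  [2] read 0x5A idx=26: raw=0x5C007 flags P=1 W=1 U=1 S=0
  [3] read 0x5C idx=15: raw=0x5F007 flags P=1 W=1 U=1 S=0
  ⇒ phys 0x5F8B1  [4 reads]

Access #3 PA: 0x5F8B1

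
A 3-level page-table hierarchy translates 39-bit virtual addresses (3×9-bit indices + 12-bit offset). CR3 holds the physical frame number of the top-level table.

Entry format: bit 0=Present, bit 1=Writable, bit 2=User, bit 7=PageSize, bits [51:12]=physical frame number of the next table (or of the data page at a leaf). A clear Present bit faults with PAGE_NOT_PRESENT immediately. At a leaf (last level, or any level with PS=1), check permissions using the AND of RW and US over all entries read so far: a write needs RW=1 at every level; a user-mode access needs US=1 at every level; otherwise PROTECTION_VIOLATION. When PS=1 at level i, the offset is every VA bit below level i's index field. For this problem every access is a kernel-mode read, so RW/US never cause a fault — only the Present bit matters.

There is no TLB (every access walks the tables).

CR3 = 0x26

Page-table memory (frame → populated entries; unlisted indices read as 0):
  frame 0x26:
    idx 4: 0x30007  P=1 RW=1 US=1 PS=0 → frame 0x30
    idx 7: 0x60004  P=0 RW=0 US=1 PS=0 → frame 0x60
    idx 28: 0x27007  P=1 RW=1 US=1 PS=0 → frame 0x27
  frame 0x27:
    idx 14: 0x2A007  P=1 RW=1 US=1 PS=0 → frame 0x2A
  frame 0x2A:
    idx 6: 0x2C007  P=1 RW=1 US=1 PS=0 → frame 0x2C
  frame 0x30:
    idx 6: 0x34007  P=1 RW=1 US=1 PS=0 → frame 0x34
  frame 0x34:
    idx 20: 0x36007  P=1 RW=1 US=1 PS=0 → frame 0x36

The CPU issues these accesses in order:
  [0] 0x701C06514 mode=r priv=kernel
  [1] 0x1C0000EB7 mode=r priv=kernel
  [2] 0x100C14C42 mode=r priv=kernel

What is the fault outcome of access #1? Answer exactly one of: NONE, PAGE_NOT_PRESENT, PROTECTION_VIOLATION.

Trace:
#0 VA=0x701C06514 (r,kernel):
  L0 @0x26[28] → 0x27007  P=1,RW=1,US=1,PS=0
  L1 @0x27[14] → 0x2A007  P=1,RW=1,US=1,PS=0
  L2 @0x2A[6] → 0x2C007  P=1,RW=1,US=1,PS=0
  ✓ 0x2C514  — 3 lookups
#1 VA=0x1C0000EB7 (r,kernel):
  L0 @0x26[7] → 0x60004  P=0,RW=0,US=1,PS=0
  ✗ PAGE_NOT_PRESENT  [1 reads]
#2 VA=0x100C14C42 (r,kernel):
  L0 @0x26[4] → 0x30007  P=1,RW=1,US=1,PS=0
  L1 @0x30[6] → 0x34007  P=1,RW=1,US=1,PS=0
  L2 @0x34[20] → 0x36007  P=1,RW=1,US=1,PS=0
  ✓ 0x36C42  — 3 lookups

Access #1 fault: PAGE_NOT_PRESENT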